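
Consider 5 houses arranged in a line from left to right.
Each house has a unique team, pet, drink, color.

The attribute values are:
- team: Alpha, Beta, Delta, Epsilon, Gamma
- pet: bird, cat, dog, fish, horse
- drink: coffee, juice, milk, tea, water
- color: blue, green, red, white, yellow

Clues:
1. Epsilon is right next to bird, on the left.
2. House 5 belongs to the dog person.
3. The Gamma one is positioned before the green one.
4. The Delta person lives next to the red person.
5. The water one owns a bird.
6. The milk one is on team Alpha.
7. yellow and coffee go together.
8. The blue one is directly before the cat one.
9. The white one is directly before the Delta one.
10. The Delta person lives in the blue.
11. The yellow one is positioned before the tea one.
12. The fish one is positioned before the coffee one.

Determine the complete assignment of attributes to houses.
Solution:

House | Team | Pet | Drink | Color
----------------------------------
  1   | Epsilon | fish | juice | white
  2   | Delta | bird | water | blue
  3   | Alpha | cat | milk | red
  4   | Gamma | horse | coffee | yellow
  5   | Beta | dog | tea | green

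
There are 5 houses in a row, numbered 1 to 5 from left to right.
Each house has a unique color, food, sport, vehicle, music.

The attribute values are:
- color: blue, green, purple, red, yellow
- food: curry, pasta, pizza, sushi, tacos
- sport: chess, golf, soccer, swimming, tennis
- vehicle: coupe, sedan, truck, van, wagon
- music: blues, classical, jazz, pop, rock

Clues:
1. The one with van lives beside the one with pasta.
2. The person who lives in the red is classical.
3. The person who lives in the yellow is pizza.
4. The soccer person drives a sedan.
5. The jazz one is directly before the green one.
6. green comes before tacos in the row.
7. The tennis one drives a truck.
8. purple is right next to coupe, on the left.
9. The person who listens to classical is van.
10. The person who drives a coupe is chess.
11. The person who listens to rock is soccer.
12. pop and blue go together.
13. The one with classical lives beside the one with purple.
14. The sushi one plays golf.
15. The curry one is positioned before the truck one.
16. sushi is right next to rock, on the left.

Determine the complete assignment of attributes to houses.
Solution:

House | Color | Food | Sport | Vehicle | Music
----------------------------------------------
  1   | red | sushi | golf | van | classical
  2   | purple | pasta | soccer | sedan | rock
  3   | yellow | pizza | chess | coupe | jazz
  4   | green | curry | swimming | wagon | blues
  5   | blue | tacos | tennis | truck | pop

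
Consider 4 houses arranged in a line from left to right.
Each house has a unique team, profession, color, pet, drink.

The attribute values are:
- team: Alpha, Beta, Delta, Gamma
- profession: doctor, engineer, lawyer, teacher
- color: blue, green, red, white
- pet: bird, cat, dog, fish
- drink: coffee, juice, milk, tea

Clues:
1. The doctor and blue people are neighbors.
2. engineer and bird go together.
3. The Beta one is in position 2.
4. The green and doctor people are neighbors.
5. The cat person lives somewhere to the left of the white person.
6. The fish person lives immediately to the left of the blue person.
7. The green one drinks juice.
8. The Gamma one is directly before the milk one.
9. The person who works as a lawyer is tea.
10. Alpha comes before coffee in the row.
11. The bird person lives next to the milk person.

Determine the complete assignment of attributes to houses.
Solution:

House | Team | Profession | Color | Pet | Drink
-----------------------------------------------
  1   | Gamma | engineer | green | bird | juice
  2   | Beta | doctor | red | fish | milk
  3   | Alpha | lawyer | blue | cat | tea
  4   | Delta | teacher | white | dog | coffee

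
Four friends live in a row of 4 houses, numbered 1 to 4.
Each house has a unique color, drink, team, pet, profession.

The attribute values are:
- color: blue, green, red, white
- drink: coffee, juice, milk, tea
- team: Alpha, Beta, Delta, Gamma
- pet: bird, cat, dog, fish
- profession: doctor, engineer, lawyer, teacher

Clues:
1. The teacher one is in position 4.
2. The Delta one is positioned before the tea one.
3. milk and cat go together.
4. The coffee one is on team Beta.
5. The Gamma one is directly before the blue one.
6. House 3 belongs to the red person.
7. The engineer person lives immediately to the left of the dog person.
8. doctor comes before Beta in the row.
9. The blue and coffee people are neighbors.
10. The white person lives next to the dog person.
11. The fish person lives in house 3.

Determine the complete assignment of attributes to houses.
Solution:

House | Color | Drink | Team | Pet | Profession
-----------------------------------------------
  1   | white | milk | Gamma | cat | engineer
  2   | blue | juice | Delta | dog | doctor
  3   | red | coffee | Beta | fish | lawyer
  4   | green | tea | Alpha | bird | teacher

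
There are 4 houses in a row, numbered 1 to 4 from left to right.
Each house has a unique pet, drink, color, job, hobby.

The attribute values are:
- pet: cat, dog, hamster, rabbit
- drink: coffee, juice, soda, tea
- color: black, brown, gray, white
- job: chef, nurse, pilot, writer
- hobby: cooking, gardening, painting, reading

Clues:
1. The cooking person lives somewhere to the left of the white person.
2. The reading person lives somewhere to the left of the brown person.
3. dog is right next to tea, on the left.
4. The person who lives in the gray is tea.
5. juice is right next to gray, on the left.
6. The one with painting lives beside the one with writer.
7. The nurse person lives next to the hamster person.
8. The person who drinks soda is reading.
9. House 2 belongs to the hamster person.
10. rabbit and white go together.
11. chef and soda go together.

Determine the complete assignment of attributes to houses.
Solution:

House | Pet | Drink | Color | Job | Hobby
-----------------------------------------
  1   | dog | juice | black | nurse | painting
  2   | hamster | tea | gray | writer | cooking
  3   | rabbit | soda | white | chef | reading
  4   | cat | coffee | brown | pilot | gardening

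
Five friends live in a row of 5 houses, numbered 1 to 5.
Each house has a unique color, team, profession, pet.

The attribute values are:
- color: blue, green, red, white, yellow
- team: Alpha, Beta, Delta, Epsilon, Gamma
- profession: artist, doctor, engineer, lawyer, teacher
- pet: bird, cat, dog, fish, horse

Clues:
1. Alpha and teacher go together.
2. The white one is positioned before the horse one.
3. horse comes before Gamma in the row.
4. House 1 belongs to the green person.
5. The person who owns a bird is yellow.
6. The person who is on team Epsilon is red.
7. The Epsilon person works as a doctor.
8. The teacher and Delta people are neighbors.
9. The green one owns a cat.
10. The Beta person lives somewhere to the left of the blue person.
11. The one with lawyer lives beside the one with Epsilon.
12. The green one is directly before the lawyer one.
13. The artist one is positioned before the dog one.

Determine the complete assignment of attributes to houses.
Solution:

House | Color | Team | Profession | Pet
---------------------------------------
  1   | green | Alpha | teacher | cat
  2   | white | Delta | lawyer | fish
  3   | red | Epsilon | doctor | horse
  4   | yellow | Beta | artist | bird
  5   | blue | Gamma | engineer | dog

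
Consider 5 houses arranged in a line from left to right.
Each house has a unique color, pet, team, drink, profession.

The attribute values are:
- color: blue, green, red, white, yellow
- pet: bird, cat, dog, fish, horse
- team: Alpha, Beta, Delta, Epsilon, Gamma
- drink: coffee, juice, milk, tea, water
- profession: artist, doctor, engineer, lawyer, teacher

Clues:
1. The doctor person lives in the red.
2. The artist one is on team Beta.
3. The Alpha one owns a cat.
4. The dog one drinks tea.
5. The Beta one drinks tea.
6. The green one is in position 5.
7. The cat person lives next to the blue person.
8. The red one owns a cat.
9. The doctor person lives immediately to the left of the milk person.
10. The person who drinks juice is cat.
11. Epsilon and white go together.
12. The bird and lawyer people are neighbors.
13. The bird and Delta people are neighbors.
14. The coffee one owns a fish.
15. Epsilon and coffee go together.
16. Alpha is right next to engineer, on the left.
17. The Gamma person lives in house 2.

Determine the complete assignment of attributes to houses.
Solution:

House | Color | Pet | Team | Drink | Profession
-----------------------------------------------
  1   | red | cat | Alpha | juice | doctor
  2   | blue | bird | Gamma | milk | engineer
  3   | yellow | horse | Delta | water | lawyer
  4   | white | fish | Epsilon | coffee | teacher
  5   | green | dog | Beta | tea | artist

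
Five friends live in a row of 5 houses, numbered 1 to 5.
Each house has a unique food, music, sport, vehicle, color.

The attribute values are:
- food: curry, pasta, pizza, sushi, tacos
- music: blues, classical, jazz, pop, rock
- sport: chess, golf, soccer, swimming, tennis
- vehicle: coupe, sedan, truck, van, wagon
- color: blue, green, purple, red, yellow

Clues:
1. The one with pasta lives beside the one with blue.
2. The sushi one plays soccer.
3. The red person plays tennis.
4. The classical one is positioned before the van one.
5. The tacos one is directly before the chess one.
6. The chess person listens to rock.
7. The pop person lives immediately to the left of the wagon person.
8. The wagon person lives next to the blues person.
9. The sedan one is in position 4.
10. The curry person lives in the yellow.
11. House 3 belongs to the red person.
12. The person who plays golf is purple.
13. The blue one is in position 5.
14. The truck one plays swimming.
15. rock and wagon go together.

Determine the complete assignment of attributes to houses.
Solution:

House | Food | Music | Sport | Vehicle | Color
----------------------------------------------
  1   | tacos | pop | swimming | truck | green
  2   | curry | rock | chess | wagon | yellow
  3   | pizza | blues | tennis | coupe | red
  4   | pasta | classical | golf | sedan | purple
  5   | sushi | jazz | soccer | van | blue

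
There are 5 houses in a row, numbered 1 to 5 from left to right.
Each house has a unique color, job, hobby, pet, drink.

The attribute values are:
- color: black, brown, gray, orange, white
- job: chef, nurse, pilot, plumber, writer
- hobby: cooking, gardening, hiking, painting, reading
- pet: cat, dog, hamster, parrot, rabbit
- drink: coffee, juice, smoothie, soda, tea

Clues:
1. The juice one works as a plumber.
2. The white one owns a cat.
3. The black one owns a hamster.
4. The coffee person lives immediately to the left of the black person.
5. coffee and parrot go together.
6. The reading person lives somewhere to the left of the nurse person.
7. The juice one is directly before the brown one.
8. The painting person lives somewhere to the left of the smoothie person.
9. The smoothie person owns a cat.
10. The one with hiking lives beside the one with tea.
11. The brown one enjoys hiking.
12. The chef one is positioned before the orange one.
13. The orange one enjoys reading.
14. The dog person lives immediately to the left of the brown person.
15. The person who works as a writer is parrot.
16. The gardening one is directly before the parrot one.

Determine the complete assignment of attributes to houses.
Solution:

House | Color | Job | Hobby | Pet | Drink
-----------------------------------------
  1   | gray | plumber | gardening | dog | juice
  2   | brown | writer | hiking | parrot | coffee
  3   | black | chef | painting | hamster | tea
  4   | orange | pilot | reading | rabbit | soda
  5   | white | nurse | cooking | cat | smoothie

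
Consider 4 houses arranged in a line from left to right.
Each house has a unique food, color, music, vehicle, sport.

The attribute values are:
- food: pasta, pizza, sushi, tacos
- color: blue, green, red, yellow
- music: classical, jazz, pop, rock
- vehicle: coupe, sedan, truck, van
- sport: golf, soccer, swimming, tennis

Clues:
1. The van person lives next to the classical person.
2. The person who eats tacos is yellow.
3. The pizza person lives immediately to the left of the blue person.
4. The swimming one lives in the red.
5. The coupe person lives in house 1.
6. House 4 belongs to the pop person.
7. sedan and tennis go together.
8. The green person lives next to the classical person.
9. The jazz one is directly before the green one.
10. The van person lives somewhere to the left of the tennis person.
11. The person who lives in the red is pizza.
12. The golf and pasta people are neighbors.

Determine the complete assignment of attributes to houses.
Solution:

House | Food | Color | Music | Vehicle | Sport
----------------------------------------------
  1   | tacos | yellow | jazz | coupe | golf
  2   | pasta | green | rock | van | soccer
  3   | pizza | red | classical | truck | swimming
  4   | sushi | blue | pop | sedan | tennis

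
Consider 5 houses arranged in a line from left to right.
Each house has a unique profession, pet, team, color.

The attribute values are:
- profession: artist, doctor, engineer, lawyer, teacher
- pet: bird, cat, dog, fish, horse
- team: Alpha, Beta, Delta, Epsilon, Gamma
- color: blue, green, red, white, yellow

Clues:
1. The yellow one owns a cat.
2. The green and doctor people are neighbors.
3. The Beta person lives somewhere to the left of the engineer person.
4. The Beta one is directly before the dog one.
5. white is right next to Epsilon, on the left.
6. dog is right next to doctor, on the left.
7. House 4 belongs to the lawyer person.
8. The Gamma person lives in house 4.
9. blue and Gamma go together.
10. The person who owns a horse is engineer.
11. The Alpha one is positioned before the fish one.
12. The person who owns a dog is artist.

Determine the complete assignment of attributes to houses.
Solution:

House | Profession | Pet | Team | Color
---------------------------------------
  1   | teacher | bird | Beta | white
  2   | artist | dog | Epsilon | green
  3   | doctor | cat | Alpha | yellow
  4   | lawyer | fish | Gamma | blue
  5   | engineer | horse | Delta | red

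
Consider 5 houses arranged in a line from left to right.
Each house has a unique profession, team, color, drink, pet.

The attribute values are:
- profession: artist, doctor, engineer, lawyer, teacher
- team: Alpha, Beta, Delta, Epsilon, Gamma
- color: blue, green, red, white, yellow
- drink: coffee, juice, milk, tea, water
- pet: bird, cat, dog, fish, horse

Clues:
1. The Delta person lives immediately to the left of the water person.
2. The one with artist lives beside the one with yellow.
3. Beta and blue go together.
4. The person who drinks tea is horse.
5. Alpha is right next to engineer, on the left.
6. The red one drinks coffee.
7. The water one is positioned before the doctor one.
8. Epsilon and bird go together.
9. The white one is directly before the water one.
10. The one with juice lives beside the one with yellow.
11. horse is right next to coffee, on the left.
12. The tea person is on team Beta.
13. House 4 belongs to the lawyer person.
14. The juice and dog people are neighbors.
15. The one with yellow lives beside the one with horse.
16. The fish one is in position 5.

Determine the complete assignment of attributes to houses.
Solution:

House | Profession | Team | Color | Drink | Pet
-----------------------------------------------
  1   | artist | Delta | white | juice | cat
  2   | teacher | Alpha | yellow | water | dog
  3   | engineer | Beta | blue | tea | horse
  4   | lawyer | Epsilon | red | coffee | bird
  5   | doctor | Gamma | green | milk | fish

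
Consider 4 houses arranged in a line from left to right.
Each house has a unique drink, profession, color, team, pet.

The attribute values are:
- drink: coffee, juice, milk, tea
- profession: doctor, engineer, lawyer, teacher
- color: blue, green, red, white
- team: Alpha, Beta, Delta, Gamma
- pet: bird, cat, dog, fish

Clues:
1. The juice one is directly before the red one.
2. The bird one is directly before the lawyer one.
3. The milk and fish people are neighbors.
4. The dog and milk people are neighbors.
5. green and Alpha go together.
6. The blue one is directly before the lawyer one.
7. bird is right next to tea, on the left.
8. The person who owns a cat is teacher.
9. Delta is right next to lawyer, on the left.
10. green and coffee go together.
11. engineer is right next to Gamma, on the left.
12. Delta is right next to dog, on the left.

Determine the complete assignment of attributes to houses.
Solution:

House | Drink | Profession | Color | Team | Pet
-----------------------------------------------
  1   | juice | engineer | blue | Delta | bird
  2   | tea | lawyer | red | Gamma | dog
  3   | milk | teacher | white | Beta | cat
  4   | coffee | doctor | green | Alpha | fish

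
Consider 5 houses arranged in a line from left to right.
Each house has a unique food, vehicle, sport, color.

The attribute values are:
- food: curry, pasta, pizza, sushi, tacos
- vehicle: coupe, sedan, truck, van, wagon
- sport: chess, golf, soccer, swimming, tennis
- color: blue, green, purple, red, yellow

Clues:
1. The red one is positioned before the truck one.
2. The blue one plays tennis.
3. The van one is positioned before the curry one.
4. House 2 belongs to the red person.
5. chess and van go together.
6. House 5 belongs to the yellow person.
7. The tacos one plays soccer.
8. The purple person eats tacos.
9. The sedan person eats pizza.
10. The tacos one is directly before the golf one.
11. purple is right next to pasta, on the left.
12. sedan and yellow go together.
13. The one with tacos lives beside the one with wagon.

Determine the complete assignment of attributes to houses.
Solution:

House | Food | Vehicle | Sport | Color
--------------------------------------
  1   | tacos | coupe | soccer | purple
  2   | pasta | wagon | golf | red
  3   | sushi | van | chess | green
  4   | curry | truck | tennis | blue
  5   | pizza | sedan | swimming | yellow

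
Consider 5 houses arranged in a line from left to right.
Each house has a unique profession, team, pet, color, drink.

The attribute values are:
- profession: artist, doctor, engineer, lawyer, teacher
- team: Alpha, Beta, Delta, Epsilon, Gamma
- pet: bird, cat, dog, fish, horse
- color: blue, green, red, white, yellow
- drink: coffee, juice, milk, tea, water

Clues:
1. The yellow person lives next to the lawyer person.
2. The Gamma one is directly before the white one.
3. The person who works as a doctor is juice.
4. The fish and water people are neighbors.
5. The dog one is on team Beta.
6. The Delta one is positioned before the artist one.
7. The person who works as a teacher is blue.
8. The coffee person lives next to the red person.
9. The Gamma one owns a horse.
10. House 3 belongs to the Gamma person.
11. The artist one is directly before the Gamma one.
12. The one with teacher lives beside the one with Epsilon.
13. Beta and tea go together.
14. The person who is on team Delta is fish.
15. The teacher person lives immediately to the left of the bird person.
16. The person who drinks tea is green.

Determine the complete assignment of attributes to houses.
Solution:

House | Profession | Team | Pet | Color | Drink
-----------------------------------------------
  1   | teacher | Delta | fish | blue | coffee
  2   | artist | Epsilon | bird | red | water
  3   | doctor | Gamma | horse | yellow | juice
  4   | lawyer | Alpha | cat | white | milk
  5   | engineer | Beta | dog | green | tea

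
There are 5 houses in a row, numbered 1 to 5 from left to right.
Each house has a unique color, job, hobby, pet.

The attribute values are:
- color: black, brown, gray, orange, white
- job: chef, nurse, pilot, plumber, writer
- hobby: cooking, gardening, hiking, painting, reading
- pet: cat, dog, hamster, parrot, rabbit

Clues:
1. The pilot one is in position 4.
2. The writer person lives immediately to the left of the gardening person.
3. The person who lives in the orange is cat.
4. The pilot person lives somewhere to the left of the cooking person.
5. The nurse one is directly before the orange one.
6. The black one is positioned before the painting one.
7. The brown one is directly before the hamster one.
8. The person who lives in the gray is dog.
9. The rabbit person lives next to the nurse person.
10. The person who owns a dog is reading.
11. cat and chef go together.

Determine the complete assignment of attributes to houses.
Solution:

House | Color | Job | Hobby | Pet
---------------------------------
  1   | brown | writer | hiking | rabbit
  2   | black | nurse | gardening | hamster
  3   | orange | chef | painting | cat
  4   | gray | pilot | reading | dog
  5   | white | plumber | cooking | parrot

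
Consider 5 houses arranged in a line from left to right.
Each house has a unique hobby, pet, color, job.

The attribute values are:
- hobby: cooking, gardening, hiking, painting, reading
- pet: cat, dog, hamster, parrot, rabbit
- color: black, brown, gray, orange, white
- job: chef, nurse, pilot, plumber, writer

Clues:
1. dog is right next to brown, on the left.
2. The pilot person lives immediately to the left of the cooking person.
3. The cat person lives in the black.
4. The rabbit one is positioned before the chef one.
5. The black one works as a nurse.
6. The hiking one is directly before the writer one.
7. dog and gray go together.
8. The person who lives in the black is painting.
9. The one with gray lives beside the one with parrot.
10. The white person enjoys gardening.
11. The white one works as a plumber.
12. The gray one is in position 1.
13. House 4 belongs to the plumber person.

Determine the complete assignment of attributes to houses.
Solution:

House | Hobby | Pet | Color | Job
---------------------------------
  1   | hiking | dog | gray | pilot
  2   | cooking | parrot | brown | writer
  3   | painting | cat | black | nurse
  4   | gardening | rabbit | white | plumber
  5   | reading | hamster | orange | chef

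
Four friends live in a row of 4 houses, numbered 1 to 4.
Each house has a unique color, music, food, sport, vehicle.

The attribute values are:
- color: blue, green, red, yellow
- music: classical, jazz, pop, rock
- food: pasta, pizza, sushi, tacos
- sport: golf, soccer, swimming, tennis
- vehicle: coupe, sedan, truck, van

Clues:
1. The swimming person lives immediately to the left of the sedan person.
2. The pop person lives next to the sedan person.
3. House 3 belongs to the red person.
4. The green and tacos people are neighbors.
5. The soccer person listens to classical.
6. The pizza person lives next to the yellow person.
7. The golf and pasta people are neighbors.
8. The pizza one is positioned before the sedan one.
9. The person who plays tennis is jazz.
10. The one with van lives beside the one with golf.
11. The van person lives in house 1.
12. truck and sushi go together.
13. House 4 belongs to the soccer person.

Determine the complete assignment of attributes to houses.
Solution:

House | Color | Music | Food | Sport | Vehicle
----------------------------------------------
  1   | green | pop | pizza | swimming | van
  2   | yellow | rock | tacos | golf | sedan
  3   | red | jazz | pasta | tennis | coupe
  4   | blue | classical | sushi | soccer | truck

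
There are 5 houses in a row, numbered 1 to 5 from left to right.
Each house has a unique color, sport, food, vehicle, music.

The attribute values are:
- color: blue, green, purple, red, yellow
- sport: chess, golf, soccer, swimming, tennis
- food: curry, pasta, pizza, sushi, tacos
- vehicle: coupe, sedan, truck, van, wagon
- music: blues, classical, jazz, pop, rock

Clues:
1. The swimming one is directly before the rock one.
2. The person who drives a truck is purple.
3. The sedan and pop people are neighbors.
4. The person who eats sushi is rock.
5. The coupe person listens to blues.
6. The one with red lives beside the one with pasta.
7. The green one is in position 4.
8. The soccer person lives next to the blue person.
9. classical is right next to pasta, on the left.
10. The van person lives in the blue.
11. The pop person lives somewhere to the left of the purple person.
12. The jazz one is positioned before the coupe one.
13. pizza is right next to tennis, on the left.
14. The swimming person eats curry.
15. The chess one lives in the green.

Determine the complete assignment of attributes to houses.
Solution:

House | Color | Sport | Food | Vehicle | Music
----------------------------------------------
  1   | red | soccer | pizza | sedan | classical
  2   | blue | tennis | pasta | van | pop
  3   | purple | swimming | curry | truck | jazz
  4   | green | chess | sushi | wagon | rock
  5   | yellow | golf | tacos | coupe | blues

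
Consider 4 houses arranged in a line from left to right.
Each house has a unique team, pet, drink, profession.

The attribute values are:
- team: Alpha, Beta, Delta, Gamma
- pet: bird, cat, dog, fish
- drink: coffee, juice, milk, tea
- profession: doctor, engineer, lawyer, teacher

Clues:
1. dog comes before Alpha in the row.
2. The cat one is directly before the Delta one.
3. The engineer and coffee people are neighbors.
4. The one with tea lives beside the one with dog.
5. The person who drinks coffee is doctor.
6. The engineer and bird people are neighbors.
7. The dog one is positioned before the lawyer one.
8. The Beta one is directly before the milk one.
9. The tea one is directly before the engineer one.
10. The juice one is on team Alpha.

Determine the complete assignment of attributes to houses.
Solution:

House | Team | Pet | Drink | Profession
---------------------------------------
  1   | Beta | cat | tea | teacher
  2   | Delta | dog | milk | engineer
  3   | Gamma | bird | coffee | doctor
  4   | Alpha | fish | juice | lawyer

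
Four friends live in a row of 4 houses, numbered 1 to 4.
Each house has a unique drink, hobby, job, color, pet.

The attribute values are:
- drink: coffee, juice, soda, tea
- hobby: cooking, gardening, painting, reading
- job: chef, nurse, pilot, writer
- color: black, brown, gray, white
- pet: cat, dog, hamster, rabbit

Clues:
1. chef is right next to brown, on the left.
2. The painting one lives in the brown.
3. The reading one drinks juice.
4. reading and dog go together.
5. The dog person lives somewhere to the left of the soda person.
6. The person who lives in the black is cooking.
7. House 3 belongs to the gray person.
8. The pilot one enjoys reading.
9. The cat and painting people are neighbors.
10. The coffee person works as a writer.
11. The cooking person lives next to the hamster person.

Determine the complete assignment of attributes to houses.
Solution:

House | Drink | Hobby | Job | Color | Pet
-----------------------------------------
  1   | tea | cooking | chef | black | cat
  2   | coffee | painting | writer | brown | hamster
  3   | juice | reading | pilot | gray | dog
  4   | soda | gardening | nurse | white | rabbit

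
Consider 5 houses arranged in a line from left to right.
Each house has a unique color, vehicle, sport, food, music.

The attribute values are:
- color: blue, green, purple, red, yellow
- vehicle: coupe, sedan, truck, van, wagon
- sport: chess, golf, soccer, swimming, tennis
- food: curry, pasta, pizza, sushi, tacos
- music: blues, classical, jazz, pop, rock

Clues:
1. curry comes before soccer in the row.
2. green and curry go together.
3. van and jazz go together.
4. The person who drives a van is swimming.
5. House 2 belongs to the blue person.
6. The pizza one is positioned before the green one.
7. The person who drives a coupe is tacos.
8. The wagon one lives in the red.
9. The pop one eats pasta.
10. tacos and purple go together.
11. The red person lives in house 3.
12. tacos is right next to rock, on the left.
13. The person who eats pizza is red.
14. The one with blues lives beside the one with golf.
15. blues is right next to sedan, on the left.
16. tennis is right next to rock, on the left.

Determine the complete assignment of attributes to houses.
Solution:

House | Color | Vehicle | Sport | Food | Music
----------------------------------------------
  1   | purple | coupe | tennis | tacos | blues
  2   | blue | sedan | golf | sushi | rock
  3   | red | wagon | chess | pizza | classical
  4   | green | van | swimming | curry | jazz
  5   | yellow | truck | soccer | pasta | pop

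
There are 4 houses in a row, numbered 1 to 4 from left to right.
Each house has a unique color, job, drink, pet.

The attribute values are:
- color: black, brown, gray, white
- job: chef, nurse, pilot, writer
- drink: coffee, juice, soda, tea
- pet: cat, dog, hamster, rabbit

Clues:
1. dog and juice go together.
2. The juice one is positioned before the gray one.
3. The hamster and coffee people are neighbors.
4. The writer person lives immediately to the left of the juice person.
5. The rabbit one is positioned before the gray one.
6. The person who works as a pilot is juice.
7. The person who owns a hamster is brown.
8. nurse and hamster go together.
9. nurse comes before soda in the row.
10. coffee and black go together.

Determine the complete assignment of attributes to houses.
Solution:

House | Color | Job | Drink | Pet
---------------------------------
  1   | brown | nurse | tea | hamster
  2   | black | writer | coffee | rabbit
  3   | white | pilot | juice | dog
  4   | gray | chef | soda | cat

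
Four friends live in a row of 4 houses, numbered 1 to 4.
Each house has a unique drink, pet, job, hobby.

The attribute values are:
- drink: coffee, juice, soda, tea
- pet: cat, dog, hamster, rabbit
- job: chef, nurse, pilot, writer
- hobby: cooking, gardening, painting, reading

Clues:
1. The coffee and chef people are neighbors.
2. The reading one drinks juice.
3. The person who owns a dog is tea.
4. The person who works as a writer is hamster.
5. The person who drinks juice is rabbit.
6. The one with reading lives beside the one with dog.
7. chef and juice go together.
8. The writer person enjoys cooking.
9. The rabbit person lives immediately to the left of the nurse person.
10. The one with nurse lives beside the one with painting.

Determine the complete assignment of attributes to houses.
Solution:

House | Drink | Pet | Job | Hobby
---------------------------------
  1   | coffee | hamster | writer | cooking
  2   | juice | rabbit | chef | reading
  3   | tea | dog | nurse | gardening
  4   | soda | cat | pilot | painting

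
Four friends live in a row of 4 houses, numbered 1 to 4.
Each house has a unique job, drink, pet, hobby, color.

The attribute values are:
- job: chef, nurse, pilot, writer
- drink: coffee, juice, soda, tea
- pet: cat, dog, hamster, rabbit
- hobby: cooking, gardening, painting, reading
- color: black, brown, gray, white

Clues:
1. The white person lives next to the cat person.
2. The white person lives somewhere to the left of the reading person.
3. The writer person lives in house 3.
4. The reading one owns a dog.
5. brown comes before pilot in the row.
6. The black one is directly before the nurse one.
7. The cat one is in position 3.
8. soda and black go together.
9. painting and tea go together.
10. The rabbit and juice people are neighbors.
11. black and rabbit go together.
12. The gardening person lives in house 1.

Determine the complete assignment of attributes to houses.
Solution:

House | Job | Drink | Pet | Hobby | Color
-----------------------------------------
  1   | chef | soda | rabbit | gardening | black
  2   | nurse | juice | hamster | cooking | white
  3   | writer | tea | cat | painting | brown
  4   | pilot | coffee | dog | reading | gray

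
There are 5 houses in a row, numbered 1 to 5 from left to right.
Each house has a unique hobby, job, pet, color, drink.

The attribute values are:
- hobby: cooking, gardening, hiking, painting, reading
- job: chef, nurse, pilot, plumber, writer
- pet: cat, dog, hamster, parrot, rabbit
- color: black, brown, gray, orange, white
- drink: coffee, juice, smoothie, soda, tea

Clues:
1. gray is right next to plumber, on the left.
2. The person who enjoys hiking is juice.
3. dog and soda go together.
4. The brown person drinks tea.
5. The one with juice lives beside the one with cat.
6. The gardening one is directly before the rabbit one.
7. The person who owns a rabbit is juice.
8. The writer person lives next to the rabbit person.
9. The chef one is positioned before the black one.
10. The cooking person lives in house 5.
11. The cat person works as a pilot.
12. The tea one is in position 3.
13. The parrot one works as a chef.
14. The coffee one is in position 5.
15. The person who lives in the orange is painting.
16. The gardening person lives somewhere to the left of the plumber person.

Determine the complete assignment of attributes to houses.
Solution:

House | Hobby | Job | Pet | Color | Drink
-----------------------------------------
  1   | gardening | writer | dog | gray | soda
  2   | hiking | plumber | rabbit | white | juice
  3   | reading | pilot | cat | brown | tea
  4   | painting | chef | parrot | orange | smoothie
  5   | cooking | nurse | hamster | black | coffee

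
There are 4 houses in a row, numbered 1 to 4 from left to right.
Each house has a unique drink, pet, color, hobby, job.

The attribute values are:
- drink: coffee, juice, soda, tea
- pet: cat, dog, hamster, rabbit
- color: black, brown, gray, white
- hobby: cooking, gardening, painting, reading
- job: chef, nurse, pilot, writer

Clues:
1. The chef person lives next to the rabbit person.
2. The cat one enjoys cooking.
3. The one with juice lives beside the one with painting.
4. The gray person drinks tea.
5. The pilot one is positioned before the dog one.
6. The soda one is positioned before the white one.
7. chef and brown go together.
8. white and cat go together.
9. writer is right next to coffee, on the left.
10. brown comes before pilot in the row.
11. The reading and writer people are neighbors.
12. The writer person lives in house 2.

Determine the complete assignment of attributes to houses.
Solution:

House | Drink | Pet | Color | Hobby | Job
-----------------------------------------
  1   | juice | hamster | brown | reading | chef
  2   | soda | rabbit | black | painting | writer
  3   | coffee | cat | white | cooking | pilot
  4   | tea | dog | gray | gardening | nurse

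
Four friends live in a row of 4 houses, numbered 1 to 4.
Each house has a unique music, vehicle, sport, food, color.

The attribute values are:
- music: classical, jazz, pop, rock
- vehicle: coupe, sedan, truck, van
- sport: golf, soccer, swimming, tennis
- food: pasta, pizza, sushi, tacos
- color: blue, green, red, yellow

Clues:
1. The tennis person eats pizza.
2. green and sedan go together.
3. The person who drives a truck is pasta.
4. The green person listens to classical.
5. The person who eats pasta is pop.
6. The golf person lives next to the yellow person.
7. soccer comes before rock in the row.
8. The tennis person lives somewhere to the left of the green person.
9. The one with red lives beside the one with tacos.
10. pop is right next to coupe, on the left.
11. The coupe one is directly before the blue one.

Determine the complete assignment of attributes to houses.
Solution:

House | Music | Vehicle | Sport | Food | Color
----------------------------------------------
  1   | pop | truck | golf | pasta | red
  2   | jazz | coupe | soccer | tacos | yellow
  3   | rock | van | tennis | pizza | blue
  4   | classical | sedan | swimming | sushi | green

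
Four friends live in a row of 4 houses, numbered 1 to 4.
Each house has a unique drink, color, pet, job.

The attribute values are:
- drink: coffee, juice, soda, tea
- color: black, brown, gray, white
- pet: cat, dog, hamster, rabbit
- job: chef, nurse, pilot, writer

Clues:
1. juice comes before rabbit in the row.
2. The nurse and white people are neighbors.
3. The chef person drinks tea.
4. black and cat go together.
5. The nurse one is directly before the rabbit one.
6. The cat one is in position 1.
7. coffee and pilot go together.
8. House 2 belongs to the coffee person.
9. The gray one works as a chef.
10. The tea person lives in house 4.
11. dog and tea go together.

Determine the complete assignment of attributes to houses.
Solution:

House | Drink | Color | Pet | Job
---------------------------------
  1   | juice | black | cat | nurse
  2   | coffee | white | rabbit | pilot
  3   | soda | brown | hamster | writer
  4   | tea | gray | dog | chef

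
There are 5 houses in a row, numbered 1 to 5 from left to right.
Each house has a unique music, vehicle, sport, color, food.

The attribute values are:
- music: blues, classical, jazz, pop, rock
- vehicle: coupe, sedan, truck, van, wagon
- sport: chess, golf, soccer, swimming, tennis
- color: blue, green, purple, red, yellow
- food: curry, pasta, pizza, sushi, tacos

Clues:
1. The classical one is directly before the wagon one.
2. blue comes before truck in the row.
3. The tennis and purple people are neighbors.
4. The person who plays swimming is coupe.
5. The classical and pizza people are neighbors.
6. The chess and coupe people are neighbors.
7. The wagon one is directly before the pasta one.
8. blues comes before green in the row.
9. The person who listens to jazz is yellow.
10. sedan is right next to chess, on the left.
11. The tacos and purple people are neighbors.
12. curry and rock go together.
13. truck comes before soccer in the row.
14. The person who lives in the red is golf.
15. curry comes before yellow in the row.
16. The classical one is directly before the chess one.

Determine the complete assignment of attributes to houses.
Solution:

House | Music | Vehicle | Sport | Color | Food
----------------------------------------------
  1   | classical | sedan | tennis | blue | tacos
  2   | blues | wagon | chess | purple | pizza
  3   | pop | coupe | swimming | green | pasta
  4   | rock | truck | golf | red | curry
  5   | jazz | van | soccer | yellow | sushi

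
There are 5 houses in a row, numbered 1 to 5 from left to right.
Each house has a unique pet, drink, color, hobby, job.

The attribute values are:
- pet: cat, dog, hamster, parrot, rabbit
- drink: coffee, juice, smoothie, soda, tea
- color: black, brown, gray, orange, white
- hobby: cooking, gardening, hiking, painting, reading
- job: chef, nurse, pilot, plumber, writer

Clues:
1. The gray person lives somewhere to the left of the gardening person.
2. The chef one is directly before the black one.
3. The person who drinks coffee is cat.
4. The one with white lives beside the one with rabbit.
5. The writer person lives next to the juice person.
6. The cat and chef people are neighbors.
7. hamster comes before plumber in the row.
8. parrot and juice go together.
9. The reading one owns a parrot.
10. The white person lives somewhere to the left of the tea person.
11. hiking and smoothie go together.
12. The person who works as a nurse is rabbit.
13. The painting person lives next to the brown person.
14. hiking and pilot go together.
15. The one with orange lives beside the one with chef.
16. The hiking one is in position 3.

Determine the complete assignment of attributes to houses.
Solution:

House | Pet | Drink | Color | Hobby | Job
-----------------------------------------
  1   | cat | coffee | orange | cooking | writer
  2   | parrot | juice | gray | reading | chef
  3   | hamster | smoothie | black | hiking | pilot
  4   | dog | soda | white | painting | plumber
  5   | rabbit | tea | brown | gardening | nurse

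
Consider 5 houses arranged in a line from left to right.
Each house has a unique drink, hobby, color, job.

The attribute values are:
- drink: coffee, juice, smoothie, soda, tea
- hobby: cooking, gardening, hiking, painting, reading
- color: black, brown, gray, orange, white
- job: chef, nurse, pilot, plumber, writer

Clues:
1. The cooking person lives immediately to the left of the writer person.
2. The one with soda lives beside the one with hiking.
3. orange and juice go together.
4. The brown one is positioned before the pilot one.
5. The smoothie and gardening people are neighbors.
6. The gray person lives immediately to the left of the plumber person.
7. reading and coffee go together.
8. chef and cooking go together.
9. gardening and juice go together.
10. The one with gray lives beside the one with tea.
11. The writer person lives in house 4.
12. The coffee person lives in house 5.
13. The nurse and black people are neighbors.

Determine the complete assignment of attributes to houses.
Solution:

House | Drink | Hobby | Color | Job
-----------------------------------
  1   | soda | painting | gray | nurse
  2   | tea | hiking | black | plumber
  3   | smoothie | cooking | brown | chef
  4   | juice | gardening | orange | writer
  5   | coffee | reading | white | pilot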